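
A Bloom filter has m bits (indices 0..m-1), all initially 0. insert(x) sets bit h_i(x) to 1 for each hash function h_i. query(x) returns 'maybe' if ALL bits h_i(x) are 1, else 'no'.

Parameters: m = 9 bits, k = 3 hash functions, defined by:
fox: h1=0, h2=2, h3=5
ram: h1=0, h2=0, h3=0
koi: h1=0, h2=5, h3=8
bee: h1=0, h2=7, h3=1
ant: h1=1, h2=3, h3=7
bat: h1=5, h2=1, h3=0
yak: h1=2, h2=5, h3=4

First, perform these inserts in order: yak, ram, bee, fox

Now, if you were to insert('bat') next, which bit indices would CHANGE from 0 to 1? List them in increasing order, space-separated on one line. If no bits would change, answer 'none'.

Answer: none

Derivation:
Start: bits=000000000
After insert 'yak': sets bits 2 4 5 -> bits=001011000
After insert 'ram': sets bits 0 -> bits=101011000
After insert 'bee': sets bits 0 1 7 -> bits=111011010
After insert 'fox': sets bits 0 2 5 -> bits=111011010
insert 'bat' would touch bits 0 1 5; currently bit0=1, bit1=1, bit5=1
Bits that are 0 among those (would change 0->1): none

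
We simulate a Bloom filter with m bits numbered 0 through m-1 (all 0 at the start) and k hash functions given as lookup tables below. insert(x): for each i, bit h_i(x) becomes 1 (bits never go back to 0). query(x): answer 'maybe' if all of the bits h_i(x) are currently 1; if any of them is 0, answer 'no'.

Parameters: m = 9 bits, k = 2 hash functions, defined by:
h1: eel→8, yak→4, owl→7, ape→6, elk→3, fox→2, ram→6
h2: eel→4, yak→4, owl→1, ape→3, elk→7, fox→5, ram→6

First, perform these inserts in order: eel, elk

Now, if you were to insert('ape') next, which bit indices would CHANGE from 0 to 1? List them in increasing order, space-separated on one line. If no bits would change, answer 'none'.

Answer: 6

Derivation:
Start: bits=000000000
After insert 'eel': sets bits 4 8 -> bits=000010001
After insert 'elk': sets bits 3 7 -> bits=000110011
insert 'ape' would touch bits 3 6; currently bit3=1, bit6=0
Bits that are 0 among those (would change 0->1): 6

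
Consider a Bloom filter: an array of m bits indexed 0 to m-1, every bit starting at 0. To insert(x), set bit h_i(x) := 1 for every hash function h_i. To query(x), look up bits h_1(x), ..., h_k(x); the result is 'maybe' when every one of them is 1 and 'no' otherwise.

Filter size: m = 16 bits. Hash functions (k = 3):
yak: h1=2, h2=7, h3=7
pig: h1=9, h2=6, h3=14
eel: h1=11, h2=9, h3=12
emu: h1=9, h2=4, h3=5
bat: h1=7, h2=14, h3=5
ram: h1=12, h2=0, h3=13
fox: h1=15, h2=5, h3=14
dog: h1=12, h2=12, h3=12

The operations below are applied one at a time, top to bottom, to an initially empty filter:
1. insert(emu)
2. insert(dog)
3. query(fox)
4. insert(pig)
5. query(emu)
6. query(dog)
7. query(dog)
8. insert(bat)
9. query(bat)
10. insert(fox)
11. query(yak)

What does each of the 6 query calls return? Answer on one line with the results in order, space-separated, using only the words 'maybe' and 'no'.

Start: bits=0000000000000000
Op 1: insert emu -> sets bits 4 5 9 -> bits=0000110001000000
Op 2: insert dog -> sets bits 12 -> bits=0000110001001000
Op 3: query fox -> checks bit5=1, bit14=0, bit15=0 (has a 0) -> no
Op 4: insert pig -> sets bits 6 9 14 -> bits=0000111001001010
Op 5: query emu -> checks bit4=1, bit5=1, bit9=1 (all 1) -> maybe
Op 6: query dog -> checks bit12=1 (all 1) -> maybe
Op 7: query dog -> checks bit12=1 (all 1) -> maybe
Op 8: insert bat -> sets bits 5 7 14 -> bits=0000111101001010
Op 9: query bat -> checks bit5=1, bit7=1, bit14=1 (all 1) -> maybe
Op 10: insert fox -> sets bits 5 14 15 -> bits=0000111101001011
Op 11: query yak -> checks bit2=0, bit7=1 (has a 0) -> no
Query results in order: no maybe maybe maybe maybe no

Answer: no maybe maybe maybe maybe no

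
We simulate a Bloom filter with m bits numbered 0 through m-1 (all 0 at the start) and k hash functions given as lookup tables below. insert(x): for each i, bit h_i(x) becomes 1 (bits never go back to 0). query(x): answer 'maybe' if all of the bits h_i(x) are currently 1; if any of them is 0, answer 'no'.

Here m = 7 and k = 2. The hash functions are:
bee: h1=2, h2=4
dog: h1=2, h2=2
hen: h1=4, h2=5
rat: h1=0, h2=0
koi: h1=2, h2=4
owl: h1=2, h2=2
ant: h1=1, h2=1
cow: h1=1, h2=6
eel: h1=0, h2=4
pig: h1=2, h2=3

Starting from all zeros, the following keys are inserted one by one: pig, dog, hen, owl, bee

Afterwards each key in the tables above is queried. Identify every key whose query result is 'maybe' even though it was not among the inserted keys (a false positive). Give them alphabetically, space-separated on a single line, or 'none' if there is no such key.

Answer: koi

Derivation:
Start: bits=0000000
After insert 'pig': sets bits 2 3 -> bits=0011000
After insert 'dog': sets bits 2 -> bits=0011000
After insert 'hen': sets bits 4 5 -> bits=0011110
After insert 'owl': sets bits 2 -> bits=0011110
After insert 'bee': sets bits 2 4 -> bits=0011110
Not inserted: ant cow eel koi rat — query each against bits=0011110:
query ant: checks bit1=0 (has a 0) -> no => not a false positive
query cow: checks bit1=0, bit6=0 (has a 0) -> no => not a false positive
query eel: checks bit0=0, bit4=1 (has a 0) -> no => not a false positive
query koi: checks bit2=1, bit4=1 (all 1) -> maybe => FALSE POSITIVE
query rat: checks bit0=0 (has a 0) -> no => not a false positive
False positives (alphabetical): koi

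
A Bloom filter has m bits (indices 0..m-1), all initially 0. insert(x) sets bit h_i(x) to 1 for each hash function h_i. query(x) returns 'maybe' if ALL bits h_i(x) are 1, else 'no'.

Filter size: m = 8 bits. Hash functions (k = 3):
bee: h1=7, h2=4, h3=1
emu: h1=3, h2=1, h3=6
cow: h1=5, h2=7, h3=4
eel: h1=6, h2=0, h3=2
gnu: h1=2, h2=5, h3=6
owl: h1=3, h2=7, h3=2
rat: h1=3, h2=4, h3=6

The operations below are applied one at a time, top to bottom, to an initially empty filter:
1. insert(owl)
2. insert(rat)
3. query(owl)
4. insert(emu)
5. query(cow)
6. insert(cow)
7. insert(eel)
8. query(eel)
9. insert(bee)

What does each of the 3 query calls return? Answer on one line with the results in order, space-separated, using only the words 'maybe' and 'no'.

Start: bits=00000000
Op 1: insert owl -> sets bits 2 3 7 -> bits=00110001
Op 2: insert rat -> sets bits 3 4 6 -> bits=00111011
Op 3: query owl -> checks bit2=1, bit3=1, bit7=1 (all 1) -> maybe
Op 4: insert emu -> sets bits 1 3 6 -> bits=01111011
Op 5: query cow -> checks bit4=1, bit5=0, bit7=1 (has a 0) -> no
Op 6: insert cow -> sets bits 4 5 7 -> bits=01111111
Op 7: insert eel -> sets bits 0 2 6 -> bits=11111111
Op 8: query eel -> checks bit0=1, bit2=1, bit6=1 (all 1) -> maybe
Op 9: insert bee -> sets bits 1 4 7 -> bits=11111111
Query results in order: maybe no maybe

Answer: maybe no maybe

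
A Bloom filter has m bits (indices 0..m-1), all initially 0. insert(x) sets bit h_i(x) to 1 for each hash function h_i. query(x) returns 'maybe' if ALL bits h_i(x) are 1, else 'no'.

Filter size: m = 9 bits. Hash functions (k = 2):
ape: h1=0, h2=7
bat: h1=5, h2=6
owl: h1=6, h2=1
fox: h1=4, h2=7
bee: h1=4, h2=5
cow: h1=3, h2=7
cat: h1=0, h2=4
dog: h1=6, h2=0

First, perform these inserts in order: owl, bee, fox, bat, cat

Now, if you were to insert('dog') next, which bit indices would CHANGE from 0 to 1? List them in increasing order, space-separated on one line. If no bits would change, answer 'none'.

Start: bits=000000000
After insert 'owl': sets bits 1 6 -> bits=010000100
After insert 'bee': sets bits 4 5 -> bits=010011100
After insert 'fox': sets bits 4 7 -> bits=010011110
After insert 'bat': sets bits 5 6 -> bits=010011110
After insert 'cat': sets bits 0 4 -> bits=110011110
insert 'dog' would touch bits 0 6; currently bit0=1, bit6=1
Bits that are 0 among those (would change 0->1): none

Answer: none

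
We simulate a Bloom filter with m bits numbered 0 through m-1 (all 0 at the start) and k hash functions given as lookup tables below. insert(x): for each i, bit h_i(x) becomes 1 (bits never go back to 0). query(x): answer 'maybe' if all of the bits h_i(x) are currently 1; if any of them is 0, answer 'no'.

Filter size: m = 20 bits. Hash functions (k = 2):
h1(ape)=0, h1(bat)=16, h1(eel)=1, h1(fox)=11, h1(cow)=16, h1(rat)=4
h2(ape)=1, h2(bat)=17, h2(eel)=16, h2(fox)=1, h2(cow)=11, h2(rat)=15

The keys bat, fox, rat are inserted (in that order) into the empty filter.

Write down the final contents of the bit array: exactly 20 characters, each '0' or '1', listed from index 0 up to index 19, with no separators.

Answer: 01001000000100011100

Derivation:
Start: bits=00000000000000000000
After insert 'bat': sets bits 16 17 -> bits=00000000000000001100
After insert 'fox': sets bits 1 11 -> bits=01000000000100001100
After insert 'rat': sets bits 4 15 -> bits=01001000000100011100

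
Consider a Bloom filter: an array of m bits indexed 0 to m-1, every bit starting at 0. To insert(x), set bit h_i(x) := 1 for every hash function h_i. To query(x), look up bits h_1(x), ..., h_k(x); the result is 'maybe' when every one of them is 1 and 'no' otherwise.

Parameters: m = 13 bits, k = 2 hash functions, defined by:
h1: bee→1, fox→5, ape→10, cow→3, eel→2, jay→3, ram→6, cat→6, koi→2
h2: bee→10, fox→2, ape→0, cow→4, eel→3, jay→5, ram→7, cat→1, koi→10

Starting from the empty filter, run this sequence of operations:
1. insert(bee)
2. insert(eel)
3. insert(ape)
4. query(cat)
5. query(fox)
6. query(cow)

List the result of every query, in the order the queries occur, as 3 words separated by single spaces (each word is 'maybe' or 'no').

Answer: no no no

Derivation:
Start: bits=0000000000000
Op 1: insert bee -> sets bits 1 10 -> bits=0100000000100
Op 2: insert eel -> sets bits 2 3 -> bits=0111000000100
Op 3: insert ape -> sets bits 0 10 -> bits=1111000000100
Op 4: query cat -> checks bit1=1, bit6=0 (has a 0) -> no
Op 5: query fox -> checks bit2=1, bit5=0 (has a 0) -> no
Op 6: query cow -> checks bit3=1, bit4=0 (has a 0) -> no
Query results in order: no no no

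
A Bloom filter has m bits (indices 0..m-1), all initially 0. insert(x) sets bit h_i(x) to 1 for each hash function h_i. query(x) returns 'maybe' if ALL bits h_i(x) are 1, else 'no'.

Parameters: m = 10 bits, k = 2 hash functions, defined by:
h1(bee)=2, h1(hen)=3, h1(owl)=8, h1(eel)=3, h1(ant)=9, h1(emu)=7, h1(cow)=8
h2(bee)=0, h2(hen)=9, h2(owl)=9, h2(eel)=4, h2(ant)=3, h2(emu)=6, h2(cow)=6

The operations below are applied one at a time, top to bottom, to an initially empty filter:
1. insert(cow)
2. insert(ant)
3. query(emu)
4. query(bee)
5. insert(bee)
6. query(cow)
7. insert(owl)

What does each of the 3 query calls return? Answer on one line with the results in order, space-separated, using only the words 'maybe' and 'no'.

Answer: no no maybe

Derivation:
Start: bits=0000000000
Op 1: insert cow -> sets bits 6 8 -> bits=0000001010
Op 2: insert ant -> sets bits 3 9 -> bits=0001001011
Op 3: query emu -> checks bit6=1, bit7=0 (has a 0) -> no
Op 4: query bee -> checks bit0=0, bit2=0 (has a 0) -> no
Op 5: insert bee -> sets bits 0 2 -> bits=1011001011
Op 6: query cow -> checks bit6=1, bit8=1 (all 1) -> maybe
Op 7: insert owl -> sets bits 8 9 -> bits=1011001011
Query results in order: no no maybe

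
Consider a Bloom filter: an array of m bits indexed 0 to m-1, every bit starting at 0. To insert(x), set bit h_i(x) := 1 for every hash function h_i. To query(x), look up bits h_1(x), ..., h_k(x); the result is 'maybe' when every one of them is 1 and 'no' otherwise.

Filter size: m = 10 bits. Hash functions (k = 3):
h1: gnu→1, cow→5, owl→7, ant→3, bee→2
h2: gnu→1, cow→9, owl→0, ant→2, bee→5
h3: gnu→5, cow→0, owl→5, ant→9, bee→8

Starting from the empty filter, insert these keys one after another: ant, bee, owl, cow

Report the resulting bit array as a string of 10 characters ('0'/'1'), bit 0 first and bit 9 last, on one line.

Start: bits=0000000000
After insert 'ant': sets bits 2 3 9 -> bits=0011000001
After insert 'bee': sets bits 2 5 8 -> bits=0011010011
After insert 'owl': sets bits 0 5 7 -> bits=1011010111
After insert 'cow': sets bits 0 5 9 -> bits=1011010111

Answer: 1011010111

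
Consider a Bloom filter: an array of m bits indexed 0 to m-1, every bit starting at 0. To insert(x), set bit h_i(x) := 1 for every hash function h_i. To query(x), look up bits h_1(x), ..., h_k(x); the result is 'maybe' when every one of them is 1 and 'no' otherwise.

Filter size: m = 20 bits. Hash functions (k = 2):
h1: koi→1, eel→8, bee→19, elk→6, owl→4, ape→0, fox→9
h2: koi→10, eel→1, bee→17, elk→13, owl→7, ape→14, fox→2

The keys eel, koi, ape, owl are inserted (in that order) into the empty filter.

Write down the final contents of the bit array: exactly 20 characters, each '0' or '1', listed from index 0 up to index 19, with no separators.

Start: bits=00000000000000000000
After insert 'eel': sets bits 1 8 -> bits=01000000100000000000
After insert 'koi': sets bits 1 10 -> bits=01000000101000000000
After insert 'ape': sets bits 0 14 -> bits=11000000101000100000
After insert 'owl': sets bits 4 7 -> bits=11001001101000100000

Answer: 11001001101000100000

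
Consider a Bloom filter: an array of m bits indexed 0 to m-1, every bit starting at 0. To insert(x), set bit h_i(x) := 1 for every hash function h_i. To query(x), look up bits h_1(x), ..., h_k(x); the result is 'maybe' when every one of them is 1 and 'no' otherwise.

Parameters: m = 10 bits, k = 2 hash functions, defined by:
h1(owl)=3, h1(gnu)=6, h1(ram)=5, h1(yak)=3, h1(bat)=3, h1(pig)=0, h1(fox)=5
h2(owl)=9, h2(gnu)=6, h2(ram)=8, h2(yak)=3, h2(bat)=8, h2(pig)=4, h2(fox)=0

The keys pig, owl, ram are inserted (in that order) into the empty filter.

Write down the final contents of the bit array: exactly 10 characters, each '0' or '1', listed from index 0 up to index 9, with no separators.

Answer: 1001110011

Derivation:
Start: bits=0000000000
After insert 'pig': sets bits 0 4 -> bits=1000100000
After insert 'owl': sets bits 3 9 -> bits=1001100001
After insert 'ram': sets bits 5 8 -> bits=1001110011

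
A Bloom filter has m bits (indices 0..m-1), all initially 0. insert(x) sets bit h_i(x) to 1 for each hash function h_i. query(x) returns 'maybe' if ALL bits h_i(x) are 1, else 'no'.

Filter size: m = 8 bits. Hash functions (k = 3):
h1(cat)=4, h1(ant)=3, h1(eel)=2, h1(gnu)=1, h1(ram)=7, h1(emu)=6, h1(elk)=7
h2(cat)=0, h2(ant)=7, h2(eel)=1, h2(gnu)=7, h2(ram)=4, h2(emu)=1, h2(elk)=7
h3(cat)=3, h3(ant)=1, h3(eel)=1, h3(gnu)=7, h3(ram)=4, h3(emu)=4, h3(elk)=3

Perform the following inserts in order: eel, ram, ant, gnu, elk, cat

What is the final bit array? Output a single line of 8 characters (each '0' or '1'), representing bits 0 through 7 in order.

Start: bits=00000000
After insert 'eel': sets bits 1 2 -> bits=01100000
After insert 'ram': sets bits 4 7 -> bits=01101001
After insert 'ant': sets bits 1 3 7 -> bits=01111001
After insert 'gnu': sets bits 1 7 -> bits=01111001
After insert 'elk': sets bits 3 7 -> bits=01111001
After insert 'cat': sets bits 0 3 4 -> bits=11111001

Answer: 11111001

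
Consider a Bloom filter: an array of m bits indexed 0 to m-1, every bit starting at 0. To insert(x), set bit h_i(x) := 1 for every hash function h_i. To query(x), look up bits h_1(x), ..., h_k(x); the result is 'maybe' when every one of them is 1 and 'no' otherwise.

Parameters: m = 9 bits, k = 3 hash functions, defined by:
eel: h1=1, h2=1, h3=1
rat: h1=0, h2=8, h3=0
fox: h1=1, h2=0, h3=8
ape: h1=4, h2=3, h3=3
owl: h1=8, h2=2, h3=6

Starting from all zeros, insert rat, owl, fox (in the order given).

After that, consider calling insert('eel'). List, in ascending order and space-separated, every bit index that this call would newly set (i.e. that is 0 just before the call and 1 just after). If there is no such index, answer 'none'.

Start: bits=000000000
After insert 'rat': sets bits 0 8 -> bits=100000001
After insert 'owl': sets bits 2 6 8 -> bits=101000101
After insert 'fox': sets bits 0 1 8 -> bits=111000101
insert 'eel' would touch bits 1; currently bit1=1
Bits that are 0 among those (would change 0->1): none

Answer: none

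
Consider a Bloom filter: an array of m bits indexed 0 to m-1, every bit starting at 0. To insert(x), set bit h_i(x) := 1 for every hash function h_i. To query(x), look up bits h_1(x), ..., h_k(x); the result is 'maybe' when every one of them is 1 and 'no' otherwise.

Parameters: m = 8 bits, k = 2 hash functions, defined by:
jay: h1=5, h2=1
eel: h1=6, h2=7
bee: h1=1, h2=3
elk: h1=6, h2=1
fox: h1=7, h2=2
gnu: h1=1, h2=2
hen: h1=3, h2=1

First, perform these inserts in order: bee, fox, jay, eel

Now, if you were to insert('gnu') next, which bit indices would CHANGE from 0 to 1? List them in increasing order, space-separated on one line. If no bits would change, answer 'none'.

Answer: none

Derivation:
Start: bits=00000000
After insert 'bee': sets bits 1 3 -> bits=01010000
After insert 'fox': sets bits 2 7 -> bits=01110001
After insert 'jay': sets bits 1 5 -> bits=01110101
After insert 'eel': sets bits 6 7 -> bits=01110111
insert 'gnu' would touch bits 1 2; currently bit1=1, bit2=1
Bits that are 0 among those (would change 0->1): none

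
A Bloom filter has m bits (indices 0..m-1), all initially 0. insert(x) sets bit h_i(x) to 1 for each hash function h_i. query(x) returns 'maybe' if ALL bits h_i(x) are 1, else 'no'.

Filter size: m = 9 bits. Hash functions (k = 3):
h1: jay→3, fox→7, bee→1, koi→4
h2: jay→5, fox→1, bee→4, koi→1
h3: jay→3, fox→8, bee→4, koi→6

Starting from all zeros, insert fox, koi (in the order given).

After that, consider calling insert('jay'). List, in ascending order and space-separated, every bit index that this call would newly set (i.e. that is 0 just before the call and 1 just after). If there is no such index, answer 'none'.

Answer: 3 5

Derivation:
Start: bits=000000000
After insert 'fox': sets bits 1 7 8 -> bits=010000011
After insert 'koi': sets bits 1 4 6 -> bits=010010111
insert 'jay' would touch bits 3 5; currently bit3=0, bit5=0
Bits that are 0 among those (would change 0->1): 3 5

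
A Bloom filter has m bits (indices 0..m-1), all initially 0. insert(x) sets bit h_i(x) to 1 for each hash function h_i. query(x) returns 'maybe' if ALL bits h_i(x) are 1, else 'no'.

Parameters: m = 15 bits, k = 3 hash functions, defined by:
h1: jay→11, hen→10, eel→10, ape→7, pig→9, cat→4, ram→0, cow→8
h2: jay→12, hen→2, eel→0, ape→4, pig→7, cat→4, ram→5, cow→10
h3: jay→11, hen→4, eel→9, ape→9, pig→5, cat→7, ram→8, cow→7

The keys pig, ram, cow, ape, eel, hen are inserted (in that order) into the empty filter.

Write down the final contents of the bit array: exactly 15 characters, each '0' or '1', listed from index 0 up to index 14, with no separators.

Answer: 101011011110000

Derivation:
Start: bits=000000000000000
After insert 'pig': sets bits 5 7 9 -> bits=000001010100000
After insert 'ram': sets bits 0 5 8 -> bits=100001011100000
After insert 'cow': sets bits 7 8 10 -> bits=100001011110000
After insert 'ape': sets bits 4 7 9 -> bits=100011011110000
After insert 'eel': sets bits 0 9 10 -> bits=100011011110000
After insert 'hen': sets bits 2 4 10 -> bits=101011011110000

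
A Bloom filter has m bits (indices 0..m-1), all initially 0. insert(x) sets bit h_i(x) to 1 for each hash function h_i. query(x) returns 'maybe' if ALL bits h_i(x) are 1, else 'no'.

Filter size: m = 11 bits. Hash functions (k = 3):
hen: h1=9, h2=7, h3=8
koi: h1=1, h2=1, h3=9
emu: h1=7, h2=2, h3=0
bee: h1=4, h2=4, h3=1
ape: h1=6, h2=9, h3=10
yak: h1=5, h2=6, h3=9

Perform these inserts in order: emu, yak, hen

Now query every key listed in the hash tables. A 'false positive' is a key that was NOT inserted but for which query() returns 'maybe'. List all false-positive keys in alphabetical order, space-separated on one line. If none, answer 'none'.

Answer: none

Derivation:
Start: bits=00000000000
After insert 'emu': sets bits 0 2 7 -> bits=10100001000
After insert 'yak': sets bits 5 6 9 -> bits=10100111010
After insert 'hen': sets bits 7 8 9 -> bits=10100111110
Not inserted: ape bee koi — query each against bits=10100111110:
query ape: checks bit6=1, bit9=1, bit10=0 (has a 0) -> no => not a false positive
query bee: checks bit1=0, bit4=0 (has a 0) -> no => not a false positive
query koi: checks bit1=0, bit9=1 (has a 0) -> no => not a false positive
False positives (alphabetical): none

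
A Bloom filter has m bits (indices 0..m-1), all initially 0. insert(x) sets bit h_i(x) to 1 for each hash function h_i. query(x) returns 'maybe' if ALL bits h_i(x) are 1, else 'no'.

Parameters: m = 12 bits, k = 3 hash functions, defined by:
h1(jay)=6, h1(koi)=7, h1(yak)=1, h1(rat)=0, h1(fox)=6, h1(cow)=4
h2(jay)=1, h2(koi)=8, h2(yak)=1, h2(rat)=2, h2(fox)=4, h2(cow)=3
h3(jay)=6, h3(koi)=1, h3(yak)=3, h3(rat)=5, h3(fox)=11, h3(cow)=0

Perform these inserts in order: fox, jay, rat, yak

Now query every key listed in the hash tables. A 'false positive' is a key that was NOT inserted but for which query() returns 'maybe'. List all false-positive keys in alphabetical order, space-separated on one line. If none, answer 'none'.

Start: bits=000000000000
After insert 'fox': sets bits 4 6 11 -> bits=000010100001
After insert 'jay': sets bits 1 6 -> bits=010010100001
After insert 'rat': sets bits 0 2 5 -> bits=111011100001
After insert 'yak': sets bits 1 3 -> bits=111111100001
Not inserted: cow koi — query each against bits=111111100001:
query cow: checks bit0=1, bit3=1, bit4=1 (all 1) -> maybe => FALSE POSITIVE
query koi: checks bit1=1, bit7=0, bit8=0 (has a 0) -> no => not a false positive
False positives (alphabetical): cow

Answer: cow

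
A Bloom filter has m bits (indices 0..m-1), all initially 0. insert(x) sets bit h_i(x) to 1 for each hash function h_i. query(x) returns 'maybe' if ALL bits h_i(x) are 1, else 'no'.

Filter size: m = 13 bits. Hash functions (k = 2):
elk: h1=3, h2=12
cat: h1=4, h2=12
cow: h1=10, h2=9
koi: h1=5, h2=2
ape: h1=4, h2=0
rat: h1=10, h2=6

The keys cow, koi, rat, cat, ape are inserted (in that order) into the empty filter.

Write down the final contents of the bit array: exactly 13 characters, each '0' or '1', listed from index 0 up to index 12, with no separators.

Answer: 1010111001101

Derivation:
Start: bits=0000000000000
After insert 'cow': sets bits 9 10 -> bits=0000000001100
After insert 'koi': sets bits 2 5 -> bits=0010010001100
After insert 'rat': sets bits 6 10 -> bits=0010011001100
After insert 'cat': sets bits 4 12 -> bits=0010111001101
After insert 'ape': sets bits 0 4 -> bits=1010111001101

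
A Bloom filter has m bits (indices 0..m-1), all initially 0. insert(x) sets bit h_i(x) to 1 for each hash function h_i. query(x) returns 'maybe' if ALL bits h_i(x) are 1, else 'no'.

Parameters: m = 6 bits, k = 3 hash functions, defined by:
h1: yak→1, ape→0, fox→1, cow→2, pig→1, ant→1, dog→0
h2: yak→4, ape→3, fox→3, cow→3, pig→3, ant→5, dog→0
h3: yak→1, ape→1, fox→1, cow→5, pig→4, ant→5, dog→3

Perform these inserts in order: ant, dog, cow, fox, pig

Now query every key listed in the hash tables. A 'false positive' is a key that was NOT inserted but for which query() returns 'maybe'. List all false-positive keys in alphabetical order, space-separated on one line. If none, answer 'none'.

Answer: ape yak

Derivation:
Start: bits=000000
After insert 'ant': sets bits 1 5 -> bits=010001
After insert 'dog': sets bits 0 3 -> bits=110101
After insert 'cow': sets bits 2 3 5 -> bits=111101
After insert 'fox': sets bits 1 3 -> bits=111101
After insert 'pig': sets bits 1 3 4 -> bits=111111
Not inserted: ape yak — query each against bits=111111:
query ape: checks bit0=1, bit1=1, bit3=1 (all 1) -> maybe => FALSE POSITIVE
query yak: checks bit1=1, bit4=1 (all 1) -> maybe => FALSE POSITIVE
False positives (alphabetical): ape yak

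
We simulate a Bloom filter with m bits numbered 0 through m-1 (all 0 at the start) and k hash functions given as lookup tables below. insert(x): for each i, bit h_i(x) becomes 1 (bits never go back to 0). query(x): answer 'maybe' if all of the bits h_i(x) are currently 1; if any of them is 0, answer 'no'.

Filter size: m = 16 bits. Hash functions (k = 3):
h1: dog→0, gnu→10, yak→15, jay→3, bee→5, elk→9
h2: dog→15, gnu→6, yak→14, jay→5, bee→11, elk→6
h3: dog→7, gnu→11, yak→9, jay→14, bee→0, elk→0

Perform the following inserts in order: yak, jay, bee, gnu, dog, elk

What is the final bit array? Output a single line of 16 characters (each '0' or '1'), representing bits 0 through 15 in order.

Answer: 1001011101110011

Derivation:
Start: bits=0000000000000000
After insert 'yak': sets bits 9 14 15 -> bits=0000000001000011
After insert 'jay': sets bits 3 5 14 -> bits=0001010001000011
After insert 'bee': sets bits 0 5 11 -> bits=1001010001010011
After insert 'gnu': sets bits 6 10 11 -> bits=1001011001110011
After insert 'dog': sets bits 0 7 15 -> bits=1001011101110011
After insert 'elk': sets bits 0 6 9 -> bits=1001011101110011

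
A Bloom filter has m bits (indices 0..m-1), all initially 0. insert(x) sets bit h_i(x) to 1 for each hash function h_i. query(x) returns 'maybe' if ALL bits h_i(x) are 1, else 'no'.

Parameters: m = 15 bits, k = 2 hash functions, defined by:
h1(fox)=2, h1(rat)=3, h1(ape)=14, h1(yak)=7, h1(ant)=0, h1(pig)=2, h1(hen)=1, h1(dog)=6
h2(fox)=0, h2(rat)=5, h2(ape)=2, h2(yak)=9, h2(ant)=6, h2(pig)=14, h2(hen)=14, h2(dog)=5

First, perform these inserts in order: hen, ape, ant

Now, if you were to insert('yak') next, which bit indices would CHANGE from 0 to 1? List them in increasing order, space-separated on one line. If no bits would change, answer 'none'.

Answer: 7 9

Derivation:
Start: bits=000000000000000
After insert 'hen': sets bits 1 14 -> bits=010000000000001
After insert 'ape': sets bits 2 14 -> bits=011000000000001
After insert 'ant': sets bits 0 6 -> bits=111000100000001
insert 'yak' would touch bits 7 9; currently bit7=0, bit9=0
Bits that are 0 among those (would change 0->1): 7 9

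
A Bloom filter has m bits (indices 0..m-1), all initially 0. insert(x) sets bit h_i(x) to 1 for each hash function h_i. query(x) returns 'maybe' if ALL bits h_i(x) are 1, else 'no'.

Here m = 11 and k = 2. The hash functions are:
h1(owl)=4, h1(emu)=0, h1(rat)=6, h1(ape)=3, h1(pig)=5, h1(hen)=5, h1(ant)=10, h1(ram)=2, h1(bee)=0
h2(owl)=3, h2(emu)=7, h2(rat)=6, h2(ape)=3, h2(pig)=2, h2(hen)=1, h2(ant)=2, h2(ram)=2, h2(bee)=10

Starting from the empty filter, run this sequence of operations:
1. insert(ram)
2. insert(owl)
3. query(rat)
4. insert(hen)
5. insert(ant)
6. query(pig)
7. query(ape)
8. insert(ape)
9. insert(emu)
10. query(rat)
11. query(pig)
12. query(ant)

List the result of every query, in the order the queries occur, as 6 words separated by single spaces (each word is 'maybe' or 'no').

Answer: no maybe maybe no maybe maybe

Derivation:
Start: bits=00000000000
Op 1: insert ram -> sets bits 2 -> bits=00100000000
Op 2: insert owl -> sets bits 3 4 -> bits=00111000000
Op 3: query rat -> checks bit6=0 (has a 0) -> no
Op 4: insert hen -> sets bits 1 5 -> bits=01111100000
Op 5: insert ant -> sets bits 2 10 -> bits=01111100001
Op 6: query pig -> checks bit2=1, bit5=1 (all 1) -> maybe
Op 7: query ape -> checks bit3=1 (all 1) -> maybe
Op 8: insert ape -> sets bits 3 -> bits=01111100001
Op 9: insert emu -> sets bits 0 7 -> bits=11111101001
Op 10: query rat -> checks bit6=0 (has a 0) -> no
Op 11: query pig -> checks bit2=1, bit5=1 (all 1) -> maybe
Op 12: query ant -> checks bit2=1, bit10=1 (all 1) -> maybe
Query results in order: no maybe maybe no maybe maybe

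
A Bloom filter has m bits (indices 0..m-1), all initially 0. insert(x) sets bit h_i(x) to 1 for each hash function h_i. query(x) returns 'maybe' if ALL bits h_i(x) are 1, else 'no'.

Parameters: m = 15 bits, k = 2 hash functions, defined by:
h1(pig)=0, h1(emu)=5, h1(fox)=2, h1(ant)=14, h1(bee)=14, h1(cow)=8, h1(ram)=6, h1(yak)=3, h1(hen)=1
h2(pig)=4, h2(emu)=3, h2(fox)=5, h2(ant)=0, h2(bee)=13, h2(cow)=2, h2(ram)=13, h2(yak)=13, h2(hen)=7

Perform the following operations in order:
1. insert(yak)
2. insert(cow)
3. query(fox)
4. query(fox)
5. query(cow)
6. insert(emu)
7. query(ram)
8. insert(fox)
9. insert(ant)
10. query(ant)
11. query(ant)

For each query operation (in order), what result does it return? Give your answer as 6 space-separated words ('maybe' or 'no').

Answer: no no maybe no maybe maybe

Derivation:
Start: bits=000000000000000
Op 1: insert yak -> sets bits 3 13 -> bits=000100000000010
Op 2: insert cow -> sets bits 2 8 -> bits=001100001000010
Op 3: query fox -> checks bit2=1, bit5=0 (has a 0) -> no
Op 4: query fox -> checks bit2=1, bit5=0 (has a 0) -> no
Op 5: query cow -> checks bit2=1, bit8=1 (all 1) -> maybe
Op 6: insert emu -> sets bits 3 5 -> bits=001101001000010
Op 7: query ram -> checks bit6=0, bit13=1 (has a 0) -> no
Op 8: insert fox -> sets bits 2 5 -> bits=001101001000010
Op 9: insert ant -> sets bits 0 14 -> bits=101101001000011
Op 10: query ant -> checks bit0=1, bit14=1 (all 1) -> maybe
Op 11: query ant -> checks bit0=1, bit14=1 (all 1) -> maybe
Query results in order: no no maybe no maybe maybe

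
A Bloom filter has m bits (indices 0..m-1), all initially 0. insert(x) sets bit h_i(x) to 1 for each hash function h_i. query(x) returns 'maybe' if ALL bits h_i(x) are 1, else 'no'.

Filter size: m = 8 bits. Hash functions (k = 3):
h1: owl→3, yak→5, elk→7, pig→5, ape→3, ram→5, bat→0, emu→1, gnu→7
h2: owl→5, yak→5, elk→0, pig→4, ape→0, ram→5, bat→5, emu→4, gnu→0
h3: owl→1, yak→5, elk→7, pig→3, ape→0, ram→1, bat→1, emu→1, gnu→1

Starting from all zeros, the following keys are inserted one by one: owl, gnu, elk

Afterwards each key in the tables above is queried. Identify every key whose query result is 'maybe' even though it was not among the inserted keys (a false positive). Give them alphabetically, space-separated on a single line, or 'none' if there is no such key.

Start: bits=00000000
After insert 'owl': sets bits 1 3 5 -> bits=01010100
After insert 'gnu': sets bits 0 1 7 -> bits=11010101
After insert 'elk': sets bits 0 7 -> bits=11010101
Not inserted: ape bat emu pig ram yak — query each against bits=11010101:
query ape: checks bit0=1, bit3=1 (all 1) -> maybe => FALSE POSITIVE
query bat: checks bit0=1, bit1=1, bit5=1 (all 1) -> maybe => FALSE POSITIVE
query emu: checks bit1=1, bit4=0 (has a 0) -> no => not a false positive
query pig: checks bit3=1, bit4=0, bit5=1 (has a 0) -> no => not a false positive
query ram: checks bit1=1, bit5=1 (all 1) -> maybe => FALSE POSITIVE
query yak: checks bit5=1 (all 1) -> maybe => FALSE POSITIVE
False positives (alphabetical): ape bat ram yak

Answer: ape bat ram yak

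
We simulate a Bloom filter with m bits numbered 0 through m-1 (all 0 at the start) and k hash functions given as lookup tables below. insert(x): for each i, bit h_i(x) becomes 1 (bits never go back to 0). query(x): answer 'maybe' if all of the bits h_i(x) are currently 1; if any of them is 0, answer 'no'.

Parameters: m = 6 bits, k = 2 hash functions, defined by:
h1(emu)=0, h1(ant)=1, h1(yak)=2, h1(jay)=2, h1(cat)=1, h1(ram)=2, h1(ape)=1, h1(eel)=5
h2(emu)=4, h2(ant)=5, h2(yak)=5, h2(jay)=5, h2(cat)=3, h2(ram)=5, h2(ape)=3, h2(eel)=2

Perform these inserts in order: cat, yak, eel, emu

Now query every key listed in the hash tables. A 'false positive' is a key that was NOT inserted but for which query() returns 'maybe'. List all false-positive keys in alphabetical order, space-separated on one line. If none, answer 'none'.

Answer: ant ape jay ram

Derivation:
Start: bits=000000
After insert 'cat': sets bits 1 3 -> bits=010100
After insert 'yak': sets bits 2 5 -> bits=011101
After insert 'eel': sets bits 2 5 -> bits=011101
After insert 'emu': sets bits 0 4 -> bits=111111
Not inserted: ant ape jay ram — query each against bits=111111:
query ant: checks bit1=1, bit5=1 (all 1) -> maybe => FALSE POSITIVE
query ape: checks bit1=1, bit3=1 (all 1) -> maybe => FALSE POSITIVE
query jay: checks bit2=1, bit5=1 (all 1) -> maybe => FALSE POSITIVE
query ram: checks bit2=1, bit5=1 (all 1) -> maybe => FALSE POSITIVE
False positives (alphabetical): ant ape jay ram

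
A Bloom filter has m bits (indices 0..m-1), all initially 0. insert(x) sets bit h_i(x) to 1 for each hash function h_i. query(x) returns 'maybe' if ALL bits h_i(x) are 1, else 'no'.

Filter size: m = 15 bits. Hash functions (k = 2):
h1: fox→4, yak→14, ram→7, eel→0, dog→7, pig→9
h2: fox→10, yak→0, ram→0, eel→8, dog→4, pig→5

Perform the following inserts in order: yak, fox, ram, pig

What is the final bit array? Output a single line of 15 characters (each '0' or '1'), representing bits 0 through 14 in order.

Start: bits=000000000000000
After insert 'yak': sets bits 0 14 -> bits=100000000000001
After insert 'fox': sets bits 4 10 -> bits=100010000010001
After insert 'ram': sets bits 0 7 -> bits=100010010010001
After insert 'pig': sets bits 5 9 -> bits=100011010110001

Answer: 100011010110001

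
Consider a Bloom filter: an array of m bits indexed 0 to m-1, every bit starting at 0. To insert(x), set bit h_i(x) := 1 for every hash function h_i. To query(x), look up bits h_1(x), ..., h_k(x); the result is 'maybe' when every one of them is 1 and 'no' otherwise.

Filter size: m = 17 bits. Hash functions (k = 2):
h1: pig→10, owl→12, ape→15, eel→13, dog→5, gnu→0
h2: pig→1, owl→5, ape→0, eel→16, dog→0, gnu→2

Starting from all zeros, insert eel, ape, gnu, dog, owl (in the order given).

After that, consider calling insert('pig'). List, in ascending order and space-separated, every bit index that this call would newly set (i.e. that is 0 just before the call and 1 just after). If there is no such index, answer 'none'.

Answer: 1 10

Derivation:
Start: bits=00000000000000000
After insert 'eel': sets bits 13 16 -> bits=00000000000001001
After insert 'ape': sets bits 0 15 -> bits=10000000000001011
After insert 'gnu': sets bits 0 2 -> bits=10100000000001011
After insert 'dog': sets bits 0 5 -> bits=10100100000001011
After insert 'owl': sets bits 5 12 -> bits=10100100000011011
insert 'pig' would touch bits 1 10; currently bit1=0, bit10=0
Bits that are 0 among those (would change 0->1): 1 10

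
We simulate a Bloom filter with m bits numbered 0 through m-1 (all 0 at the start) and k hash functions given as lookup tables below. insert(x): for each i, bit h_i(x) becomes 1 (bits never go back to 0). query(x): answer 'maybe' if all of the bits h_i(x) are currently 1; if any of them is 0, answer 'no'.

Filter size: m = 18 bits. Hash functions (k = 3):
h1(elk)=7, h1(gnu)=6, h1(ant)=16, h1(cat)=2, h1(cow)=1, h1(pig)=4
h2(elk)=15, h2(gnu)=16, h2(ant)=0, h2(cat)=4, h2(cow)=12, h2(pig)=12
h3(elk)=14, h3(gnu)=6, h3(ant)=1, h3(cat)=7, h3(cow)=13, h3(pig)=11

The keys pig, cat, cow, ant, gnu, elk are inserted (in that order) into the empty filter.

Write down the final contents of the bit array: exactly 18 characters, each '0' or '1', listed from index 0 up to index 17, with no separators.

Start: bits=000000000000000000
After insert 'pig': sets bits 4 11 12 -> bits=000010000001100000
After insert 'cat': sets bits 2 4 7 -> bits=001010010001100000
After insert 'cow': sets bits 1 12 13 -> bits=011010010001110000
After insert 'ant': sets bits 0 1 16 -> bits=111010010001110010
After insert 'gnu': sets bits 6 16 -> bits=111010110001110010
After insert 'elk': sets bits 7 14 15 -> bits=111010110001111110

Answer: 111010110001111110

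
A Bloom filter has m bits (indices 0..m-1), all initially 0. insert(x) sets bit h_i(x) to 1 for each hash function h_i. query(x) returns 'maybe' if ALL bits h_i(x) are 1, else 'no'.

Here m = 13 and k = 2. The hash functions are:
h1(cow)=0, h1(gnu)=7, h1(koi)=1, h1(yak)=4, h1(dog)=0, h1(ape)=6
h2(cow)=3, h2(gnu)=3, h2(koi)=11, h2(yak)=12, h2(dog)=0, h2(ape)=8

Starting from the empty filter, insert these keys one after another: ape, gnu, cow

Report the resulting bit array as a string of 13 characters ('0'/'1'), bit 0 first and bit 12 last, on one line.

Answer: 1001001110000

Derivation:
Start: bits=0000000000000
After insert 'ape': sets bits 6 8 -> bits=0000001010000
After insert 'gnu': sets bits 3 7 -> bits=0001001110000
After insert 'cow': sets bits 0 3 -> bits=1001001110000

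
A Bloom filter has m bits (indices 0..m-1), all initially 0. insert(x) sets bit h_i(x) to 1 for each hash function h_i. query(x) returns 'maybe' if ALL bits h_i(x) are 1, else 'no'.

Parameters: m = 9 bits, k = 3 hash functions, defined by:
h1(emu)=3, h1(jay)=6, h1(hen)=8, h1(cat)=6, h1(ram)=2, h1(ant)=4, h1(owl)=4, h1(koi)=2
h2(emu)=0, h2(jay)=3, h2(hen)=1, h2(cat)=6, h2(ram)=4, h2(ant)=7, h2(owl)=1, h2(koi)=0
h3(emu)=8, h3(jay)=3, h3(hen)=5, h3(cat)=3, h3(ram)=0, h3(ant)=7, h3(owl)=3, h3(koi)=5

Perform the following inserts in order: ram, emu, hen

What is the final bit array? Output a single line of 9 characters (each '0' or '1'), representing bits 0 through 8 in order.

Answer: 111111001

Derivation:
Start: bits=000000000
After insert 'ram': sets bits 0 2 4 -> bits=101010000
After insert 'emu': sets bits 0 3 8 -> bits=101110001
After insert 'hen': sets bits 1 5 8 -> bits=111111001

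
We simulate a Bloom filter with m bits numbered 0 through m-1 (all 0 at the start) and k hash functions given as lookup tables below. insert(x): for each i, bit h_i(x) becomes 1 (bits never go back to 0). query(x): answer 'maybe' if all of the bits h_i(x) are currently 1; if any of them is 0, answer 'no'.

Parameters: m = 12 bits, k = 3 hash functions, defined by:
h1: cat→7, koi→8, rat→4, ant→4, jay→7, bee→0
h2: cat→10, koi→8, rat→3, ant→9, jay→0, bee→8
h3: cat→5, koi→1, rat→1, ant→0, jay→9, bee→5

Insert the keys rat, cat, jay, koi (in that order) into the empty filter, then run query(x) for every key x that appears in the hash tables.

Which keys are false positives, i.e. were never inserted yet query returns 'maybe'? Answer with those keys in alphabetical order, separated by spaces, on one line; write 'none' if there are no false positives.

Answer: ant bee

Derivation:
Start: bits=000000000000
After insert 'rat': sets bits 1 3 4 -> bits=010110000000
After insert 'cat': sets bits 5 7 10 -> bits=010111010010
After insert 'jay': sets bits 0 7 9 -> bits=110111010110
After insert 'koi': sets bits 1 8 -> bits=110111011110
Not inserted: ant bee — query each against bits=110111011110:
query ant: checks bit0=1, bit4=1, bit9=1 (all 1) -> maybe => FALSE POSITIVE
query bee: checks bit0=1, bit5=1, bit8=1 (all 1) -> maybe => FALSE POSITIVE
False positives (alphabetical): ant bee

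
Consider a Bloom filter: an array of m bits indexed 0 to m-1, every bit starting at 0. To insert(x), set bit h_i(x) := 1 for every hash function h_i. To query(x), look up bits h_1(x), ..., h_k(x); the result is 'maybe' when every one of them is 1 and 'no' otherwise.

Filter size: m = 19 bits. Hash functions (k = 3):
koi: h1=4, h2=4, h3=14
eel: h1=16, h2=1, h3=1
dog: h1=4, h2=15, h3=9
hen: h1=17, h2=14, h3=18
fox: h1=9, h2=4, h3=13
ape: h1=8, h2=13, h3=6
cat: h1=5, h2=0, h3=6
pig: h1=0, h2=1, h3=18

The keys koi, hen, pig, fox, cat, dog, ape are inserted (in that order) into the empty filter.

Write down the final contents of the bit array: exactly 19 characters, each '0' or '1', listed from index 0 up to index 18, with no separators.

Start: bits=0000000000000000000
After insert 'koi': sets bits 4 14 -> bits=0000100000000010000
After insert 'hen': sets bits 14 17 18 -> bits=0000100000000010011
After insert 'pig': sets bits 0 1 18 -> bits=1100100000000010011
After insert 'fox': sets bits 4 9 13 -> bits=1100100001000110011
After insert 'cat': sets bits 0 5 6 -> bits=1100111001000110011
After insert 'dog': sets bits 4 9 15 -> bits=1100111001000111011
After insert 'ape': sets bits 6 8 13 -> bits=1100111011000111011

Answer: 1100111011000111011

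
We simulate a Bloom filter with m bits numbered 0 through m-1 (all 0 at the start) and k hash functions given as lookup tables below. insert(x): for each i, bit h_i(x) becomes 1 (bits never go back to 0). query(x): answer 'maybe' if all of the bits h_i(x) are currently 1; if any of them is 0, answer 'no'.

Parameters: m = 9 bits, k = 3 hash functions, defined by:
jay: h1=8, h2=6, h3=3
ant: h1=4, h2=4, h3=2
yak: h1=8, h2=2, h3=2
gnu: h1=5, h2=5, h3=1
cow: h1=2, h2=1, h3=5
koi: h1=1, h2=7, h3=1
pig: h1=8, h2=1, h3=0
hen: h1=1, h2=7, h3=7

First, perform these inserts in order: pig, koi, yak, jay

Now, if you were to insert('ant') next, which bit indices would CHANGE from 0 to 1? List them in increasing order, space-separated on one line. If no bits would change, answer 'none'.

Answer: 4

Derivation:
Start: bits=000000000
After insert 'pig': sets bits 0 1 8 -> bits=110000001
After insert 'koi': sets bits 1 7 -> bits=110000011
After insert 'yak': sets bits 2 8 -> bits=111000011
After insert 'jay': sets bits 3 6 8 -> bits=111100111
insert 'ant' would touch bits 2 4; currently bit2=1, bit4=0
Bits that are 0 among those (would change 0->1): 4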